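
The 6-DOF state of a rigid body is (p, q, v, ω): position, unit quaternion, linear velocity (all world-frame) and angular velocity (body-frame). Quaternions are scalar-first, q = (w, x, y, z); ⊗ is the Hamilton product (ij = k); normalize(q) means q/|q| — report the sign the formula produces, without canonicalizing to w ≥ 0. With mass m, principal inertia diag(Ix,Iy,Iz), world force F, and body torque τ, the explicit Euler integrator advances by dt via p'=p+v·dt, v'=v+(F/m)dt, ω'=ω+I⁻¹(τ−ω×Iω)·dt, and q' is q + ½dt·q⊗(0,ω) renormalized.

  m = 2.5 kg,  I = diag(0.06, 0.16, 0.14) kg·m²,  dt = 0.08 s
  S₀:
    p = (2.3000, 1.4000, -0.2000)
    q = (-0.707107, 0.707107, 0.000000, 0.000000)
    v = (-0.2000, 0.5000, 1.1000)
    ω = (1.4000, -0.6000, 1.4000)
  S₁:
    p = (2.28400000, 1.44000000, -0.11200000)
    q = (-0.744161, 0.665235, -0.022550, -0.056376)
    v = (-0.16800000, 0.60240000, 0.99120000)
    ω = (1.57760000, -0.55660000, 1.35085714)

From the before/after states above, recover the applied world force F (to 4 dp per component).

Δv = v₁−v₀ = (0.03200000, 0.10240000, -0.10880000)
F = m·Δv/dt = (1.0000, 3.2000, -3.4000)

F = (1.0000, 3.2000, -3.4000)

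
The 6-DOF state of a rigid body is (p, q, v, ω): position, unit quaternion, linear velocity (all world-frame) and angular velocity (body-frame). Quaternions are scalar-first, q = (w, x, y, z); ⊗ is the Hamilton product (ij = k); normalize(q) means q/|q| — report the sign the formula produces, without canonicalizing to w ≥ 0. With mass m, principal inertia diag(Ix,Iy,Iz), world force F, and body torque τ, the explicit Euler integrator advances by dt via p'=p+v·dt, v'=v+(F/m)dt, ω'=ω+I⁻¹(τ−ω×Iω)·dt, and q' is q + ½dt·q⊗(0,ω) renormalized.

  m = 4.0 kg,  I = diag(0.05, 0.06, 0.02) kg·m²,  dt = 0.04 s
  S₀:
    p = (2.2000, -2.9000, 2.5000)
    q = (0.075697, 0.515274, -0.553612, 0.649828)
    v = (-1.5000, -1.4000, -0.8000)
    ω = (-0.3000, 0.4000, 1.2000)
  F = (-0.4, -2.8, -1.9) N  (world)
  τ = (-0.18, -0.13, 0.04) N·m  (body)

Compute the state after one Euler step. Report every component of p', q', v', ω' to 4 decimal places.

precession coupling ω×(Iω) = (-0.0192, -0.0108, -0.0012)
angular accel α = (-3.2160, -1.9867, 2.0600)
ω' = ω + α·dt = (-0.4286, 0.3205, 1.2824)
Hamilton product q⊗(0,ω) = (-0.4037666, -0.9469747, -0.7829984, 0.1308624)
updated quaternion q' = (0.0676, 0.4962, -0.5691, 0.6522)
new position p' = (2.1400, -2.9560, 2.4680)
v + (F/m)dt = (-1.5040, -1.4280, -0.8190)

p' = (2.1400, -2.9560, 2.4680)
q' = (0.0676, 0.4962, -0.5691, 0.6522)
v' = (-1.5040, -1.4280, -0.8190)
ω' = (-0.4286, 0.3205, 1.2824)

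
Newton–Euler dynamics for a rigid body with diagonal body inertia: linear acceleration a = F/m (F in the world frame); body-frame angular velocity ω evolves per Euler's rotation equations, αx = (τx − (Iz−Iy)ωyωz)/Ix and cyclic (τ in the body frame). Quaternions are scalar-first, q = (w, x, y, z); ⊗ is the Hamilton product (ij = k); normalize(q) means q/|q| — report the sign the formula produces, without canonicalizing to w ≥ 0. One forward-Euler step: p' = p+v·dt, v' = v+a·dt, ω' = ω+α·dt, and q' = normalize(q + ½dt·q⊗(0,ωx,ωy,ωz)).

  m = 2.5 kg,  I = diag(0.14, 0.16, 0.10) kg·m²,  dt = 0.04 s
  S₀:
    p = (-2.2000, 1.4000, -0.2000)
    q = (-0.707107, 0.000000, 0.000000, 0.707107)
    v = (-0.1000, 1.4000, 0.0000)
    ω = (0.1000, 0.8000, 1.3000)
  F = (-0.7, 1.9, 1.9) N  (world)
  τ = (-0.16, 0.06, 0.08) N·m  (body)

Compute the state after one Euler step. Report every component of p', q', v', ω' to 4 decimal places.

p' = (-2.2040, 1.4560, -0.2000)
q' = (-0.7252, -0.0127, -0.0099, 0.6884)
v' = (-0.1112, 1.4304, 0.0304)
ω' = (0.0721, 0.8137, 1.3314)

precession coupling ω×(Iω) = (-0.0624, 0.0052, 0.0016)
(τ − ω×Iω)/I = (-0.6971, 0.3425, 0.7840)
ω + α·dt = (0.0721, 0.8137, 1.3314)
q⊗(0,ω) = (-0.9192391, -0.6363963, -0.4949749, -0.9192391)
q + ½dt·q⊗(0,ω), renormalized = (-0.7252, -0.0127, -0.0099, 0.6884)
a = F/m = (-0.2800, 0.7600, 0.7600)
p + v·dt = (-2.2040, 1.4560, -0.2000)
v + (F/m)dt = (-0.1112, 1.4304, 0.0304)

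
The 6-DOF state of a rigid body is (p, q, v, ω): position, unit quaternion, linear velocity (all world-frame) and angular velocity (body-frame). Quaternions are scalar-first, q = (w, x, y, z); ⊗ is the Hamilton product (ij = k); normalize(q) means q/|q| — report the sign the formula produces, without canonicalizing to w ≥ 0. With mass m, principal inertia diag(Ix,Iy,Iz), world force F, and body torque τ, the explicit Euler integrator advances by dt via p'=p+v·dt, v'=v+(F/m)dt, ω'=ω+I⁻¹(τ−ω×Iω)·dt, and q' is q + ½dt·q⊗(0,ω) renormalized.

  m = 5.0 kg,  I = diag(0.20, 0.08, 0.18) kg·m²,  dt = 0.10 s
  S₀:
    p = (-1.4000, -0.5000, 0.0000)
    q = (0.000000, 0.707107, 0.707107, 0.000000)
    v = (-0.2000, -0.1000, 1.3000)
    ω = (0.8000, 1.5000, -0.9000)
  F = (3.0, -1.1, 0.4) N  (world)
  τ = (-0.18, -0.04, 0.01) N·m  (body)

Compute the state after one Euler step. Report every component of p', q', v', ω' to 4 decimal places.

p' = p + v·dt = (-1.4200, -0.5100, 0.1300)
v' = v + a·dt = (-0.1400, -0.1220, 1.3080)
ω×(Iω) gyroscopic = (-0.1350, -0.0144, -0.1440)
(τ − ω×Iω)/I = (-0.2250, -0.3200, 0.8556)
ω + α·dt = (0.7775, 1.4680, -0.8144)
q⊗(0,ω) = (-1.6263461, -0.6363963, 0.6363963, 0.4949749)
q' = normalize(q + ½dt·q⊗(0,ω)) = (-0.0809, 0.6722, 0.7355, 0.0246)

p' = (-1.4200, -0.5100, 0.1300)
q' = (-0.0809, 0.6722, 0.7355, 0.0246)
v' = (-0.1400, -0.1220, 1.3080)
ω' = (0.7775, 1.4680, -0.8144)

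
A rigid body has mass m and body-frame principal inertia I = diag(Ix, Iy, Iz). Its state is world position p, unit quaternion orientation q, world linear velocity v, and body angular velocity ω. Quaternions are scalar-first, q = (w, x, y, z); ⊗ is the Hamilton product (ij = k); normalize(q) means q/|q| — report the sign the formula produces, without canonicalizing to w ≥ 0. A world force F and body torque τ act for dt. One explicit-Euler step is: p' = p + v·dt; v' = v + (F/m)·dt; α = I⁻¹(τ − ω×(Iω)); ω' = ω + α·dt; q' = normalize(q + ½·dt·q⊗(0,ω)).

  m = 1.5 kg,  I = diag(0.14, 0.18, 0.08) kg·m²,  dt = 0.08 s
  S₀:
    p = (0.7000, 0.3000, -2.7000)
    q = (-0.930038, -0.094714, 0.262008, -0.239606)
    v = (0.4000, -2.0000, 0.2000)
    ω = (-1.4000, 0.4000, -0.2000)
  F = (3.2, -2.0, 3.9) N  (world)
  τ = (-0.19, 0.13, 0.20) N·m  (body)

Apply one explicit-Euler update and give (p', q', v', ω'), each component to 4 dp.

p' = (0.7320, 0.1400, -2.6840)
q' = (-0.9398, -0.0408, 0.2593, -0.2186)
v' = (0.5707, -2.1067, 0.4080)
ω' = (-1.5131, 0.4503, 0.0224)

a = (2.1333, -1.3333, 2.6000)
new position p' = (0.7320, 0.1400, -2.6840)
new velocity v' = (0.5707, -2.1067, 0.4080)
gyro term ω×Iω = (0.0080, 0.0168, -0.0224)
angular accel α = (-1.4143, 0.6289, 2.7800)
ω + α·dt = (-1.5131, 0.4503, 0.0224)
2q̇ = q⊗(0,ω) = (-0.2853240, 1.3454940, -0.0555096, 0.5149332)
q' = normalize(q + ½dt·q⊗(0,ω)) = (-0.9398, -0.0408, 0.2593, -0.2186)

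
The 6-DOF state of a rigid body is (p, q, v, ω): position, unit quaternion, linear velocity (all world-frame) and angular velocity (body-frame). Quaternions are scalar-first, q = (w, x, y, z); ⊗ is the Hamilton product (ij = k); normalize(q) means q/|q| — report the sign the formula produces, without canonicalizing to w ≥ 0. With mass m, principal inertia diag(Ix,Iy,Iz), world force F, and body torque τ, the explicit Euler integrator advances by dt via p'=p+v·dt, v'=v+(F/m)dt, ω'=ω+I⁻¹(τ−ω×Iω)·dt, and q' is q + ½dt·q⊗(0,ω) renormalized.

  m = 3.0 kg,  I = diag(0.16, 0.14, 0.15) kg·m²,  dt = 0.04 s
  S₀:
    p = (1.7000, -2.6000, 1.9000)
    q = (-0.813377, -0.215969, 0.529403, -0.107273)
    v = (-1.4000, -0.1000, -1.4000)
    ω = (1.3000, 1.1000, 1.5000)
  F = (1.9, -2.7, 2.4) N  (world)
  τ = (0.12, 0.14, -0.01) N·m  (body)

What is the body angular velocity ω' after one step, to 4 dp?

gyro term ω×Iω = (0.0165, 0.0195, -0.0286)
α = I⁻¹(τ − ω×Iω) = (0.6469, 0.8607, 0.1240)
ω + α·dt = (1.3259, 1.1344, 1.5050)

ω' = (1.3259, 1.1344, 1.5050)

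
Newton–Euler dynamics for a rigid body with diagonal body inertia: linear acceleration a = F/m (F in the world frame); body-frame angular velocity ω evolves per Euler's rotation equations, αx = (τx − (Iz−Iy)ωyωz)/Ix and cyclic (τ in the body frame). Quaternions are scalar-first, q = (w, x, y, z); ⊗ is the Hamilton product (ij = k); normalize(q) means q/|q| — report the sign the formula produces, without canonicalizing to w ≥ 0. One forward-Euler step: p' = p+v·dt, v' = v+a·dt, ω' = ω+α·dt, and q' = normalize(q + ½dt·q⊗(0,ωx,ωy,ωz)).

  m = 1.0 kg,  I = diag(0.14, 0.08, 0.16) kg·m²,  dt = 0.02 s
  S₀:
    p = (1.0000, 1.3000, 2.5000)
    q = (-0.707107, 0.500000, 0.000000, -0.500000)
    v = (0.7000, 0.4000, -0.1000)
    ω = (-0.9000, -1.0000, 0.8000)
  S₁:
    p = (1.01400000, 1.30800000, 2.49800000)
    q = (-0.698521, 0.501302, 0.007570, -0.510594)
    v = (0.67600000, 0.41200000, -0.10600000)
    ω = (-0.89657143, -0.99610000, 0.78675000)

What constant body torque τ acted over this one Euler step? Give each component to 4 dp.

τ = (-0.0400, 0.0300, -0.1600)

ω₁ − ω₀ = (0.00342857, 0.00390000, -0.01325000)
applied torque τ = (-0.0400, 0.0300, -0.1600)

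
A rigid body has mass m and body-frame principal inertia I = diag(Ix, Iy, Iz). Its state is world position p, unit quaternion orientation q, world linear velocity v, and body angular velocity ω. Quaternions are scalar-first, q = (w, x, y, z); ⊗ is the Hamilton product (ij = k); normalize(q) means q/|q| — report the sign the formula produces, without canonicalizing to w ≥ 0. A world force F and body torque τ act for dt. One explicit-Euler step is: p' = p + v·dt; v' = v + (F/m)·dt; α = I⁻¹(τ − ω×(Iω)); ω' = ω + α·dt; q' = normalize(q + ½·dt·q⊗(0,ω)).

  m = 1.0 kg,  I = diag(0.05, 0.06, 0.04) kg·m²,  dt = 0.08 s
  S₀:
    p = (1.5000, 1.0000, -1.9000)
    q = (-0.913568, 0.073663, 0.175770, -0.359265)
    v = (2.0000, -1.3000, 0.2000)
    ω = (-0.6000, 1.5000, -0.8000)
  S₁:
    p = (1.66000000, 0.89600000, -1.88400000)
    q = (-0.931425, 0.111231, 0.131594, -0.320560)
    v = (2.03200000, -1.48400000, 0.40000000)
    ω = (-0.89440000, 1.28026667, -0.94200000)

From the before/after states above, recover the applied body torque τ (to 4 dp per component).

τ = (-0.1600, -0.1600, -0.0800)

Δω = ω₁−ω₀ = (-0.29440000, -0.21973333, -0.14200000)
ω₀×(Iω₀) = (0.0240, 0.0048, -0.0090)
applied torque τ = (-0.1600, -0.1600, -0.0800)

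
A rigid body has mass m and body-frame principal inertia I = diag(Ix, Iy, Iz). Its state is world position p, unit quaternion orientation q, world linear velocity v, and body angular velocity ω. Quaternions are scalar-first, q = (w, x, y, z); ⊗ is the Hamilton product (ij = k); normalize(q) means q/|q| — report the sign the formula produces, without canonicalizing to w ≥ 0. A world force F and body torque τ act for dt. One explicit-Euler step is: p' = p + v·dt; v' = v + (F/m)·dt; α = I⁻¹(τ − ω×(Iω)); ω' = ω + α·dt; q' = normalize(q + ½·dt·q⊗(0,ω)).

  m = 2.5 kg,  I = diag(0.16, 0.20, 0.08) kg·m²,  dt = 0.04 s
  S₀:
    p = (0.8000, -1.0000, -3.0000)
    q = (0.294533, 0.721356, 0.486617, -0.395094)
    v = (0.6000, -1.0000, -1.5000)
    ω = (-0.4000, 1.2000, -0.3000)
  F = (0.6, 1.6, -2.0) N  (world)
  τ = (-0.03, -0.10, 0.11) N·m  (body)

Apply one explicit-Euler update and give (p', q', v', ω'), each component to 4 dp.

p' = (0.8240, -1.0400, -3.0600)
q' = (0.2862, 0.7253, 0.5010, -0.3755)
v' = (0.6096, -0.9744, -1.5320)
ω' = (-0.4183, 1.1781, -0.2354)

ω×(Iω) gyroscopic = (0.0432, 0.0096, -0.0192)
angular accel α = (-0.4575, -0.5480, 1.6150)
ω' = ω + α·dt = (-0.4183, 1.1781, -0.2354)
Hamilton product q⊗(0,ω) = (-0.4139262, 0.2103145, 0.7278840, 0.9719141)
q + ½dt·q⊗(0,ω), renormalized = (0.2862, 0.7253, 0.5010, -0.3755)
a = F/m = (0.2400, 0.6400, -0.8000)
p' = p + v·dt = (0.8240, -1.0400, -3.0600)
v + (F/m)dt = (0.6096, -0.9744, -1.5320)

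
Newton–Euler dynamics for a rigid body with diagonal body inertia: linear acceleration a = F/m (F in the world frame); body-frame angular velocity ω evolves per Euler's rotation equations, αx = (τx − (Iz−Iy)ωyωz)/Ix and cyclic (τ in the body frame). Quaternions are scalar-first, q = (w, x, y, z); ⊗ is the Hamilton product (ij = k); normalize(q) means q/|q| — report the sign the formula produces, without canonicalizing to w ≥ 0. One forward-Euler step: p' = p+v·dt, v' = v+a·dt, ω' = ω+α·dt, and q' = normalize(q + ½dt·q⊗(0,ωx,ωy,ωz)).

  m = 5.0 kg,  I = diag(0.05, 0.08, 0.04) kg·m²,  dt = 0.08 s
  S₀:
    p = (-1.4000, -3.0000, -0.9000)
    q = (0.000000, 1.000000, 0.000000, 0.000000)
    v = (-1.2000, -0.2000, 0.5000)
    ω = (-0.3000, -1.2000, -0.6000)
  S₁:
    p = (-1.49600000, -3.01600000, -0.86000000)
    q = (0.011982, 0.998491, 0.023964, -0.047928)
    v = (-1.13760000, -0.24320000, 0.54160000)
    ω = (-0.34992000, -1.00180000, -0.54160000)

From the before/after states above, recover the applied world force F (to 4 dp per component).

F = (3.9000, -2.7000, 2.6000)

v₁ − v₀ = (0.06240000, -0.04320000, 0.04160000)
m·(v₁−v₀)/dt = (3.9000, -2.7000, 2.6000)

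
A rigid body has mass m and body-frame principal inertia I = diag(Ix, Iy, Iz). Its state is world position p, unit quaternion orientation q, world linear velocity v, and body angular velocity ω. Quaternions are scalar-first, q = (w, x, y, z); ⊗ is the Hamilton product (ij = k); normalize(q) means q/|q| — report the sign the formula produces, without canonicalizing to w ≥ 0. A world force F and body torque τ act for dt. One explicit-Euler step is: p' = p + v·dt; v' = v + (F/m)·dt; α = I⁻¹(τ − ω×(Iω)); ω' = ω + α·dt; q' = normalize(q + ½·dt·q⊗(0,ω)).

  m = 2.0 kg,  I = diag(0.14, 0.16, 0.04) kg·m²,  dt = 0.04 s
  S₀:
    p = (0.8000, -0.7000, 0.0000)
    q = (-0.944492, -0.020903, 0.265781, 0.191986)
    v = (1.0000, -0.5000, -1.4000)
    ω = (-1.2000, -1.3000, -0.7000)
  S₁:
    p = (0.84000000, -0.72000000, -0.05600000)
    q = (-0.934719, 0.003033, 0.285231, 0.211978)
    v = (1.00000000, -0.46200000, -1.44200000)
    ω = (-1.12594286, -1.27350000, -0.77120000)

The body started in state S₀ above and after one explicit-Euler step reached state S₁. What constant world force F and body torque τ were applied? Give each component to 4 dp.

ω₁ − ω₀ = (0.07405714, 0.02650000, -0.07120000)
precession coupling = (-0.1092, 0.0840, 0.0312)
I·α + gyro = (0.1500, 0.1900, -0.0400)
v₁ − v₀ = (0.00000000, 0.03800000, -0.04200000)
F = m·Δv/dt = (0.0000, 1.9000, -2.1000)

F = (0.0000, 1.9000, -2.1000)
τ = (0.1500, 0.1900, -0.0400)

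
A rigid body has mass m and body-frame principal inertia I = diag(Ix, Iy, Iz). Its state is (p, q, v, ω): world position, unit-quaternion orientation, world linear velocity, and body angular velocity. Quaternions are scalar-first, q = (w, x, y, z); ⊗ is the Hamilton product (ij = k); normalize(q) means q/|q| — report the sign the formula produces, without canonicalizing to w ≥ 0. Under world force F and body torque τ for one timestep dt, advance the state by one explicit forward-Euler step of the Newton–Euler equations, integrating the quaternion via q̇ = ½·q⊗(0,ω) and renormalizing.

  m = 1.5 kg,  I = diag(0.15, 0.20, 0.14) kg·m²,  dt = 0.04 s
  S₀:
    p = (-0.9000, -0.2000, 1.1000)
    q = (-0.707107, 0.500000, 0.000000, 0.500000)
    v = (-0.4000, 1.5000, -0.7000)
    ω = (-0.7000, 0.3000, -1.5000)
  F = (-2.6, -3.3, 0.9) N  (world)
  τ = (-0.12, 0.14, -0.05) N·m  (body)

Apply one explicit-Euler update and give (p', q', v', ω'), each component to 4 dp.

p' = (-0.9160, -0.1400, 1.0720)
q' = (-0.6847, 0.5066, 0.0038, 0.5239)
v' = (-0.4693, 1.4120, -0.6760)
ω' = (-0.7392, 0.3259, -1.5113)

ω×(Iω) gyroscopic = (0.0270, 0.0105, -0.0105)
α = I⁻¹(τ − ω×Iω) = (-0.9800, 0.6475, -0.2821)
ω' = ω + α·dt = (-0.7392, 0.3259, -1.5113)
q⊗(0,ω) = (1.1000000, 0.3449749, 0.1878679, 1.2106605)
q' = normalize(q + ½dt·q⊗(0,ω)) = (-0.6847, 0.5066, 0.0038, 0.5239)
linear accel F/m = (-1.7333, -2.2000, 0.6000)
new position p' = (-0.9160, -0.1400, 1.0720)
new velocity v' = (-0.4693, 1.4120, -0.6760)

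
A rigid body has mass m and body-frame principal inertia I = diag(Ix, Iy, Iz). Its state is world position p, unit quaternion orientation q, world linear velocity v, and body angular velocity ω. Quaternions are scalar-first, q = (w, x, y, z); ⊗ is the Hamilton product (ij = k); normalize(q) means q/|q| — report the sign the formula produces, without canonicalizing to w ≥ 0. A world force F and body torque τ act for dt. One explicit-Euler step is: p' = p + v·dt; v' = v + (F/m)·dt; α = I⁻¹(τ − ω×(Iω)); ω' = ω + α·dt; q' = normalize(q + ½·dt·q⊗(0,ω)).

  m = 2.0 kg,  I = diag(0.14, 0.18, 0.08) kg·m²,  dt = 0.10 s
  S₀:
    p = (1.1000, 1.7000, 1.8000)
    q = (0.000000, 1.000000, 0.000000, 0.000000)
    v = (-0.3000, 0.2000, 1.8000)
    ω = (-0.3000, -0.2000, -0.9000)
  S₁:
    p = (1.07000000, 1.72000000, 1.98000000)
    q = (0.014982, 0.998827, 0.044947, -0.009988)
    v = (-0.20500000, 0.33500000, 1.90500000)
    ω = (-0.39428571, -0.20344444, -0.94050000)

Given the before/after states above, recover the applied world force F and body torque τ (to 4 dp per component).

ω₁ − ω₀ = (-0.09428571, -0.00344444, -0.04050000)
precession coupling = (-0.0180, 0.0162, 0.0024)
applied torque τ = (-0.1500, 0.0100, -0.0300)
v₁ − v₀ = (0.09500000, 0.13500000, 0.10500000)
F = m·Δv/dt = (1.9000, 2.7000, 2.1000)

F = (1.9000, 2.7000, 2.1000)
τ = (-0.1500, 0.0100, -0.0300)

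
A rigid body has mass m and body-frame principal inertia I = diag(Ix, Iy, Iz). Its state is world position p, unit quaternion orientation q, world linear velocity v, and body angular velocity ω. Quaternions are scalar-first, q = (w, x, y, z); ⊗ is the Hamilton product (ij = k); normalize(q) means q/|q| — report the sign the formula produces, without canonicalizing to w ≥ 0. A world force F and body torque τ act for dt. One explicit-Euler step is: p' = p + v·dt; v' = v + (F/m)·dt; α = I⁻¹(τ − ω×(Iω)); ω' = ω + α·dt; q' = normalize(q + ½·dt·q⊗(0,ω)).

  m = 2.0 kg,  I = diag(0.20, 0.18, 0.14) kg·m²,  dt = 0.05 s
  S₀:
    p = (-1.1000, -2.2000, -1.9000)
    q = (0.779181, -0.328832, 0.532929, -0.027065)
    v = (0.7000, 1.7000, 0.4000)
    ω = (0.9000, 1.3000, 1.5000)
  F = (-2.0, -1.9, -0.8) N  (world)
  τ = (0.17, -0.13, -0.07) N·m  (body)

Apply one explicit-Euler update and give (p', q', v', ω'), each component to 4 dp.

p' = (-1.0650, -2.1150, -1.8800)
q' = (0.7691, -0.2900, 0.5691, -0.0205)
v' = (0.6500, 1.6525, 0.3800)
ω' = (0.9620, 1.2414, 1.4834)

ω×(Iω) gyroscopic = (-0.0780, 0.0810, -0.0234)
α = I⁻¹(τ − ω×Iω) = (1.2400, -1.1722, -0.3329)
ω + α·dt = (0.9620, 1.2414, 1.4834)
Hamilton product q⊗(0,ω) = (-0.3562614, 1.5358409, 1.4818248, 0.2616538)
updated quaternion q' = (0.7691, -0.2900, 0.5691, -0.0205)
p' = p + v·dt = (-1.0650, -2.1150, -1.8800)
v + (F/m)dt = (0.6500, 1.6525, 0.3800)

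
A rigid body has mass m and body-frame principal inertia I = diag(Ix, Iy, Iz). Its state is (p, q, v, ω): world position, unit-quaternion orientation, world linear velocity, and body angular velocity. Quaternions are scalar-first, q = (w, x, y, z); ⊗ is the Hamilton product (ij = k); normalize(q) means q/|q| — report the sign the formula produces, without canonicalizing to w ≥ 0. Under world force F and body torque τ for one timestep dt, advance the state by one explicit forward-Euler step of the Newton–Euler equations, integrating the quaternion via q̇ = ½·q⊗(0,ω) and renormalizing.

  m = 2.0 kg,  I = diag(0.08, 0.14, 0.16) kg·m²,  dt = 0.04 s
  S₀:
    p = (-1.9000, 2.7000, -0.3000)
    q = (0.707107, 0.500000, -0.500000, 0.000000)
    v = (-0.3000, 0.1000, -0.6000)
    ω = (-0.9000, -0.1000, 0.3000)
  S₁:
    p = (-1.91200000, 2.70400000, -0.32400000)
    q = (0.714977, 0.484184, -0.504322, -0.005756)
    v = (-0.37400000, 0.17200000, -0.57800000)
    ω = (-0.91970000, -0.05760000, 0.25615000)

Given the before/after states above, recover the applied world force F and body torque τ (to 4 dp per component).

F = (-3.7000, 3.6000, 1.1000)
τ = (-0.0400, 0.1700, -0.1700)

v₁ − v₀ = (-0.07400000, 0.07200000, 0.02200000)
F = m·Δv/dt = (-3.7000, 3.6000, 1.1000)
Δω = ω₁−ω₀ = (-0.01970000, 0.04240000, -0.04385000)
gyro term ω₀×Iω₀ = (-0.0006, 0.0216, 0.0054)
I·α + gyro = (-0.0400, 0.1700, -0.1700)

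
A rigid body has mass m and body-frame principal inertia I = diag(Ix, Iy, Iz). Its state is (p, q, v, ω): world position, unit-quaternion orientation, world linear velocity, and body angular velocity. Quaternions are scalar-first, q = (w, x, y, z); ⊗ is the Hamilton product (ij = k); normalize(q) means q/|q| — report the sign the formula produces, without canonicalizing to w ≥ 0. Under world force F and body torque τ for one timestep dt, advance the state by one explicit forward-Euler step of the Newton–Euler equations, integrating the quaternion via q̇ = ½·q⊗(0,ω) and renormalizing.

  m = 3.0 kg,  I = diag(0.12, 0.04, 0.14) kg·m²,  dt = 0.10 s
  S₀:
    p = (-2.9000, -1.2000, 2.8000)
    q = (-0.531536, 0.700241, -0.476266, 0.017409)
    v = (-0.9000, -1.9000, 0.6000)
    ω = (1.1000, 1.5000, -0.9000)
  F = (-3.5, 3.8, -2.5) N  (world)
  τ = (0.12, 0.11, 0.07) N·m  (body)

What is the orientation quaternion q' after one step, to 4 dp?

q' = (-0.5307, 0.6875, -0.4811, 0.1194)

q⊗(0,ω) = (-0.0401980, -0.1821637, -0.1479372, 2.0526365)
q + ½dt·q⊗(0,ω), renormalized = (-0.5307, 0.6875, -0.4811, 0.1194)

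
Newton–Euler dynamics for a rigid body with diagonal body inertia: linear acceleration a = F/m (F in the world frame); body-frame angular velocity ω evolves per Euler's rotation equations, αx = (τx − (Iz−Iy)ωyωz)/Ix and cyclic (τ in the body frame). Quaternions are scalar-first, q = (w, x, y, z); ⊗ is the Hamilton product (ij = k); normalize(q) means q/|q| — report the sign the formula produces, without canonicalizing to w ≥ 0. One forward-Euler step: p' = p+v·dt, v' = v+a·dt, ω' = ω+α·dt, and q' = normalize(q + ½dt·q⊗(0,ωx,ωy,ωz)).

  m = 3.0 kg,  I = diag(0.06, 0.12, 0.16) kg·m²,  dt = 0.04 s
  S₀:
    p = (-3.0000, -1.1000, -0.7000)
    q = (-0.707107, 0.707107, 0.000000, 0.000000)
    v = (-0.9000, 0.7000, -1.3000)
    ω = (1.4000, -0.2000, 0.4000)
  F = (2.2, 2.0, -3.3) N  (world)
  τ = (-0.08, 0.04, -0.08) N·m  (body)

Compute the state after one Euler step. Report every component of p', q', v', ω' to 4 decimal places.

precession coupling ω×(Iω) = (-0.0032, -0.0560, -0.0168)
α = I⁻¹(τ − ω×Iω) = (-1.2800, 0.8000, -0.3950)
ω' = ω + α·dt = (1.3488, -0.1680, 0.3842)
2q̇ = q⊗(0,ω) = (-0.9899498, -0.9899498, -0.1414214, -0.4242642)
q' = normalize(q + ½dt·q⊗(0,ω)) = (-0.7266, 0.6870, -0.0028, -0.0085)
linear accel F/m = (0.7333, 0.6667, -1.1000)
p' = p + v·dt = (-3.0360, -1.0720, -0.7520)
v' = v + a·dt = (-0.8707, 0.7267, -1.3440)

p' = (-3.0360, -1.0720, -0.7520)
q' = (-0.7266, 0.6870, -0.0028, -0.0085)
v' = (-0.8707, 0.7267, -1.3440)
ω' = (1.3488, -0.1680, 0.3842)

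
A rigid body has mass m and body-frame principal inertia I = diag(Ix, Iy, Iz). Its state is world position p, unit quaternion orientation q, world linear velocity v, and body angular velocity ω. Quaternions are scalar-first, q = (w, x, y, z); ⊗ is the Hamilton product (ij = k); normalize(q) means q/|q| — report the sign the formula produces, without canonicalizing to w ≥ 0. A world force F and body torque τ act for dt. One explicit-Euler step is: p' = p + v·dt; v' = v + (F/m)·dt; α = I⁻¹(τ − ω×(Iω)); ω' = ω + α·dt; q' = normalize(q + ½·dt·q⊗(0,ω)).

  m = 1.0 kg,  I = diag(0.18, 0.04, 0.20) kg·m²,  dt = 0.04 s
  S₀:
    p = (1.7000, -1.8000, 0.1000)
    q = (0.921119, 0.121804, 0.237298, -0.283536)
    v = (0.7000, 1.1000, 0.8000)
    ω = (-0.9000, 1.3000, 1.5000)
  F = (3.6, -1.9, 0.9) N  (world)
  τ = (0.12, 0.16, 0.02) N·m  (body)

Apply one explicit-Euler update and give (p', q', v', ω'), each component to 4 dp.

p' = (1.7280, -1.7560, 0.1320)
q' = (0.9248, 0.1196, 0.2624, -0.2482)
v' = (0.8440, 1.0240, 0.8360)
ω' = (-0.9427, 1.4330, 1.4712)

p' = p + v·dt = (1.7280, -1.7560, 0.1320)
v + (F/m)dt = (0.8440, 1.0240, 0.8360)
precession coupling ω×(Iω) = (0.3120, 0.0270, 0.1638)
α = I⁻¹(τ − ω×Iω) = (-1.0667, 3.3250, -0.7190)
ω' = ω + α·dt = (-0.9427, 1.4330, 1.4712)
Hamilton product q⊗(0,ω) = (0.2264402, -0.1044633, 1.2699311, 1.7535919)
q' = normalize(q + ½dt·q⊗(0,ω)) = (0.9248, 0.1196, 0.2624, -0.2482)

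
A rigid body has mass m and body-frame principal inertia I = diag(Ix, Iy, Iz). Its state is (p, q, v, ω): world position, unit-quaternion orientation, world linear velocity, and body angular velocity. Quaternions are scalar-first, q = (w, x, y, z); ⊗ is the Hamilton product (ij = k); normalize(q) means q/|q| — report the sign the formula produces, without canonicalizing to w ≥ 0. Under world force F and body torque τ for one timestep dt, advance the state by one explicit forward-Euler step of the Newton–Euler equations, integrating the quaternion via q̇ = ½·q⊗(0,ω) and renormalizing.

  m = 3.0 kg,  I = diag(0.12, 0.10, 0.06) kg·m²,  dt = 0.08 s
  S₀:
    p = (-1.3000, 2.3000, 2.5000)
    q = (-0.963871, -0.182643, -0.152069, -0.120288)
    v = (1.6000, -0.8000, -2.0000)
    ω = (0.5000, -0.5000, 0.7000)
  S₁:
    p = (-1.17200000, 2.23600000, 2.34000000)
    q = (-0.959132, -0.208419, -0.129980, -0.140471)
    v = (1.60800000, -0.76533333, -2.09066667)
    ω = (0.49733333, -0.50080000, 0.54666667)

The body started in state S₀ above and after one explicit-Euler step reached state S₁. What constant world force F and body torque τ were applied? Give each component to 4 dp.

F = (0.3000, 1.3000, -3.4000)
τ = (0.0100, 0.0200, -0.1100)

rate change Δω = (-0.00266667, -0.00080000, -0.15333333)
gyro term ω₀×Iω₀ = (0.0140, 0.0210, 0.0050)
applied torque τ = (0.0100, 0.0200, -0.1100)
Δv = v₁−v₀ = (0.00800000, 0.03466667, -0.09066667)
m·(v₁−v₀)/dt = (0.3000, 1.3000, -3.4000)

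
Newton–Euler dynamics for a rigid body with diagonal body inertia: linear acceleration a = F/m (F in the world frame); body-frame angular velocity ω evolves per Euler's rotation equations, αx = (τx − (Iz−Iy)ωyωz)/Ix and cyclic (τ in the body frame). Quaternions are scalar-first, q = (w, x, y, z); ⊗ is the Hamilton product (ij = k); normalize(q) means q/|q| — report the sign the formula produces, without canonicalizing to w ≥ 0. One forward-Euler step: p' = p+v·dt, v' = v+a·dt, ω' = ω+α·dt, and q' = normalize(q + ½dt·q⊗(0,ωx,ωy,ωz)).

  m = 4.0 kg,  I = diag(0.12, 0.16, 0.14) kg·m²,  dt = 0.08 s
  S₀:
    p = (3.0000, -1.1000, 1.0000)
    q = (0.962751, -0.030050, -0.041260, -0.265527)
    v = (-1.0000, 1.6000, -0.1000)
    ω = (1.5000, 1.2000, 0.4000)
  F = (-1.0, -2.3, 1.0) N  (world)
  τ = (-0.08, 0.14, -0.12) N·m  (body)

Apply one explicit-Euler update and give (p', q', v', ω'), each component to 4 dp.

p' = (2.9200, -0.9720, 0.9920)
q' = (0.9678, 0.0397, -0.0105, -0.2483)
v' = (-1.0200, 1.5540, -0.0800)
ω' = (1.4531, 1.2760, 0.2903)

angular accel α = (-0.5867, 0.9500, -1.3714)
ω' = ω + α·dt = (1.4531, 1.2760, 0.2903)
2q̇ = q⊗(0,ω) = (0.2007978, 1.7462549, 0.7690307, 0.4109304)
q' = normalize(q + ½dt·q⊗(0,ω)) = (0.9678, 0.0397, -0.0105, -0.2483)
linear accel F/m = (-0.2500, -0.5750, 0.2500)
p + v·dt = (2.9200, -0.9720, 0.9920)
v' = v + a·dt = (-1.0200, 1.5540, -0.0800)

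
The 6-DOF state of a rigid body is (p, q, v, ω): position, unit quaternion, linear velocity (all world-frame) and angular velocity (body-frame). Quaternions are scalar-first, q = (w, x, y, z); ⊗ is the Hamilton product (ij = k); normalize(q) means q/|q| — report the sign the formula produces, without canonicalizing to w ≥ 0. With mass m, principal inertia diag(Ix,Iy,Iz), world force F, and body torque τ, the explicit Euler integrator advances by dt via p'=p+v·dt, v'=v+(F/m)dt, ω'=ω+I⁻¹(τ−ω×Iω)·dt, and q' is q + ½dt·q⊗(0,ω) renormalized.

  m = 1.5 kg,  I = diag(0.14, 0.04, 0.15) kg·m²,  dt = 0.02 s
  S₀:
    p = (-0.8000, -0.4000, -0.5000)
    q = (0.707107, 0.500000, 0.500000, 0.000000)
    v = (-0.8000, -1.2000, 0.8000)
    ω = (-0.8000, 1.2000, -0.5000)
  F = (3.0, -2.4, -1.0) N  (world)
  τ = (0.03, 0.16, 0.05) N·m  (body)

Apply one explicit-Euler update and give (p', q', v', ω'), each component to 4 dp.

p' = (-0.8160, -0.4240, -0.4840)
q' = (0.7050, 0.4918, 0.5109, 0.0065)
v' = (-0.7600, -1.2320, 0.7867)
ω' = (-0.7863, 1.2820, -0.5061)

ω×(Iω) gyroscopic = (-0.0660, -0.0040, 0.0960)
angular accel α = (0.6857, 4.1000, -0.3067)
new body rate ω' = (-0.7863, 1.2820, -0.5061)
Hamilton product q⊗(0,ω) = (-0.2000000, -0.8156856, 1.0985284, 0.6464465)
q' = normalize(q + ½dt·q⊗(0,ω)) = (0.7050, 0.4918, 0.5109, 0.0065)
new position p' = (-0.8160, -0.4240, -0.4840)
v' = v + a·dt = (-0.7600, -1.2320, 0.7867)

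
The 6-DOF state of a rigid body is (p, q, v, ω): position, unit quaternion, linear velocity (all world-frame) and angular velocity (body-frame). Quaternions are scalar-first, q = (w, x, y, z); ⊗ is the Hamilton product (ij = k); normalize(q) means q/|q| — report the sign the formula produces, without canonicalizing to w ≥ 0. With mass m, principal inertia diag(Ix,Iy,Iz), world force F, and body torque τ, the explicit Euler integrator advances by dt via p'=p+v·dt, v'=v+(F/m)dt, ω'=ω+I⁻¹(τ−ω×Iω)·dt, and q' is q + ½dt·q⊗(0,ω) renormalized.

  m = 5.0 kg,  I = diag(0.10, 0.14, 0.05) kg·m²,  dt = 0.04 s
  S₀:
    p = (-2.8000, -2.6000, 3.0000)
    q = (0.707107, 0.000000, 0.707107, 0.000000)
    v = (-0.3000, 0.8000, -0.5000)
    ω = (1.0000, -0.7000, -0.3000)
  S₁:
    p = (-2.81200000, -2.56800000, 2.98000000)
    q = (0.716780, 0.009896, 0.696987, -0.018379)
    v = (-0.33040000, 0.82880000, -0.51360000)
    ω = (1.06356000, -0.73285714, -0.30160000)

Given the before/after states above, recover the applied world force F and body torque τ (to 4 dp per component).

velocity change Δv = (-0.03040000, 0.02880000, -0.01360000)
m·(v₁−v₀)/dt = (-3.8000, 3.6000, -1.7000)
Δω = ω₁−ω₀ = (0.06356000, -0.03285714, -0.00160000)
applied torque τ = (0.1400, -0.1300, -0.0300)

F = (-3.8000, 3.6000, -1.7000)
τ = (0.1400, -0.1300, -0.0300)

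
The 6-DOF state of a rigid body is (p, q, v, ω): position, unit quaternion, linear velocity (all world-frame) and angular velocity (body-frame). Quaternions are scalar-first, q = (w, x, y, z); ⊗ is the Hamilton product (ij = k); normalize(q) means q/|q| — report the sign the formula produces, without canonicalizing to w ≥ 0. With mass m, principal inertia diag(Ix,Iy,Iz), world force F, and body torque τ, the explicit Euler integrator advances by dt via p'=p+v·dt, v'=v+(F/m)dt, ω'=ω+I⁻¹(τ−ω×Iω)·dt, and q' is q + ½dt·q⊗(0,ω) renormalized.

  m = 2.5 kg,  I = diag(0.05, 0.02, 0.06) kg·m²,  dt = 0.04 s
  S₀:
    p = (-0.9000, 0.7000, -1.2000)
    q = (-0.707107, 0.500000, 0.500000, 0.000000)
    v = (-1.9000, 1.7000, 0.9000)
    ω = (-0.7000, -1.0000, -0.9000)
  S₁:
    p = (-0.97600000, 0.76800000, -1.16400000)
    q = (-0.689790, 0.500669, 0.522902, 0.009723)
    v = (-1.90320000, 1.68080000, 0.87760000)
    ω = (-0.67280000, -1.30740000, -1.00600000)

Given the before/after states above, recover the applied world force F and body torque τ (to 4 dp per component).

rate change Δω = (0.02720000, -0.30740000, -0.10600000)
gyro term ω₀×Iω₀ = (0.0360, -0.0063, -0.0210)
τ = I·(Δω/dt) + ω₀×(Iω₀) = (0.0700, -0.1600, -0.1800)
Δv = v₁−v₀ = (-0.00320000, -0.01920000, -0.02240000)
applied force F = (-0.2000, -1.2000, -1.4000)

F = (-0.2000, -1.2000, -1.4000)
τ = (0.0700, -0.1600, -0.1800)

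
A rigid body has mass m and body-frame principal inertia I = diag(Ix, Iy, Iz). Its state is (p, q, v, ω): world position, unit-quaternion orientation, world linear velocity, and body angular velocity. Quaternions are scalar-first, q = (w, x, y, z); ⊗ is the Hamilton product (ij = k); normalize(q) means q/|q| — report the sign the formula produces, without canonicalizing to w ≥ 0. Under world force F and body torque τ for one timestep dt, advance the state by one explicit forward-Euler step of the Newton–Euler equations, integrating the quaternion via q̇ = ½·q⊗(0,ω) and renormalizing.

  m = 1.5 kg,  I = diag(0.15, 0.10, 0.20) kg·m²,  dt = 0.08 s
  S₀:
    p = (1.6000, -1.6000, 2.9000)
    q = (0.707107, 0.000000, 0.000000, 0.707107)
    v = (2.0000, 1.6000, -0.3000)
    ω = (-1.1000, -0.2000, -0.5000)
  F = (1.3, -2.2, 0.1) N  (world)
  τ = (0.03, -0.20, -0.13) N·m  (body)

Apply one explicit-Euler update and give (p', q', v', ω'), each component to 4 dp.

gyro term ω×Iω = (0.0100, -0.0275, -0.0110)
(τ − ω×Iω)/I = (0.1333, -1.7250, -0.5950)
ω + α·dt = (-1.0893, -0.3380, -0.5476)
Hamilton product q⊗(0,ω) = (0.3535535, -0.6363963, -0.9192391, -0.3535535)
updated quaternion q' = (0.7204, -0.0254, -0.0367, 0.6921)
linear accel F/m = (0.8667, -1.4667, 0.0667)
p' = p + v·dt = (1.7600, -1.4720, 2.8760)
v + (F/m)dt = (2.0693, 1.4827, -0.2947)

p' = (1.7600, -1.4720, 2.8760)
q' = (0.7204, -0.0254, -0.0367, 0.6921)
v' = (2.0693, 1.4827, -0.2947)
ω' = (-1.0893, -0.3380, -0.5476)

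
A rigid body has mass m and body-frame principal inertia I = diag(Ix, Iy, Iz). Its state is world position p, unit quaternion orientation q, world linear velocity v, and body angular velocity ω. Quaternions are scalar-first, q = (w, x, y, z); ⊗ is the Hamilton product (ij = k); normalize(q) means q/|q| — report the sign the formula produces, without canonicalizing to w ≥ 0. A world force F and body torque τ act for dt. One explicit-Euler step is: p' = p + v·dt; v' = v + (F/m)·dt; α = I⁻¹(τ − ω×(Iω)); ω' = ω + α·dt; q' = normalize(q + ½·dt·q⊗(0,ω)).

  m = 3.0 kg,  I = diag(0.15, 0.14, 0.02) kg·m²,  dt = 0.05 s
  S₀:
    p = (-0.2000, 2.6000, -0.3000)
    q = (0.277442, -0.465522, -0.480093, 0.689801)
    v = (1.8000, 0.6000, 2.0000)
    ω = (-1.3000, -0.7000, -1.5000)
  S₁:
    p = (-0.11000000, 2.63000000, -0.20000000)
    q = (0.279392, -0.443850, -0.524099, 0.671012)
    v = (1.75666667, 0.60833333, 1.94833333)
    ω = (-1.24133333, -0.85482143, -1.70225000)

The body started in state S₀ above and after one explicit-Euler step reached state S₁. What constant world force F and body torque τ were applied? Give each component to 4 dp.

rate change Δω = (0.05866667, -0.15482143, -0.20225000)
ω₀×(Iω₀) = (-0.1260, 0.2535, -0.0091)
τ = I·(Δω/dt) + ω₀×(Iω₀) = (0.0500, -0.1800, -0.0900)
velocity change Δv = (-0.04333333, 0.00833333, -0.05166667)
F = m·Δv/dt = (-2.6000, 0.5000, -3.1000)

F = (-2.6000, 0.5000, -3.1000)
τ = (0.0500, -0.1800, -0.0900)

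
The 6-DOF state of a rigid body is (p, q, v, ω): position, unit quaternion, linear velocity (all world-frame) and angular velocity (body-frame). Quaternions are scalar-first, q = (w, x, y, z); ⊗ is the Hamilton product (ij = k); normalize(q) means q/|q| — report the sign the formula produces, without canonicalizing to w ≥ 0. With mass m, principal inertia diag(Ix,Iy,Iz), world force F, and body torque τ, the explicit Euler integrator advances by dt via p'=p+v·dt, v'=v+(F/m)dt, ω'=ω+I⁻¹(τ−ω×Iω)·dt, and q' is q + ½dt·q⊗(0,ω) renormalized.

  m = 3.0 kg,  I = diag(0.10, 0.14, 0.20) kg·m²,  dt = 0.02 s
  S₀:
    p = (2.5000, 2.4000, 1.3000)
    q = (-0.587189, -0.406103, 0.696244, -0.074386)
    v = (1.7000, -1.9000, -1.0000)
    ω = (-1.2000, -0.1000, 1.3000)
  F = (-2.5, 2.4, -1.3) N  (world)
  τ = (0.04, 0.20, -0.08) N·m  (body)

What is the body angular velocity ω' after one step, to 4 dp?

precession coupling ω×(Iω) = (-0.0078, 0.1560, 0.0048)
α = I⁻¹(τ − ω×Iω) = (0.4780, 0.3143, -0.4240)
ω + α·dt = (-1.1904, -0.0937, 1.2915)

ω' = (-1.1904, -0.0937, 1.2915)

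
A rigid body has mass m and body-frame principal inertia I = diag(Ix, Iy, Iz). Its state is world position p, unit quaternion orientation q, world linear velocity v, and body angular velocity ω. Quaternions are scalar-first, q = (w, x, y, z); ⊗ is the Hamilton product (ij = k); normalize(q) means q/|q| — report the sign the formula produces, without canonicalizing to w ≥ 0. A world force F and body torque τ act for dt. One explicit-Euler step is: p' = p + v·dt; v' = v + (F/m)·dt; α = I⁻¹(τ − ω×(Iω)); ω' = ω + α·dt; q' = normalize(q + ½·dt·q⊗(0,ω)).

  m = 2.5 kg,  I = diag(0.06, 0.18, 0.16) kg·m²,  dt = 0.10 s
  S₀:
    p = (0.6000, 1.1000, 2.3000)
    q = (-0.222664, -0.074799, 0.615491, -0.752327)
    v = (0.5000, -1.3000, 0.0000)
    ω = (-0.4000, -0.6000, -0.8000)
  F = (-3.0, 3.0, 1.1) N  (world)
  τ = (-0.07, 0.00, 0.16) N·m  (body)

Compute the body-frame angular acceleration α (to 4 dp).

precession coupling ω×(Iω) = (-0.0096, -0.0320, 0.0288)
α = I⁻¹(τ − ω×Iω) = (-1.0067, 0.1778, 0.8200)

α = (-1.0067, 0.1778, 0.8200)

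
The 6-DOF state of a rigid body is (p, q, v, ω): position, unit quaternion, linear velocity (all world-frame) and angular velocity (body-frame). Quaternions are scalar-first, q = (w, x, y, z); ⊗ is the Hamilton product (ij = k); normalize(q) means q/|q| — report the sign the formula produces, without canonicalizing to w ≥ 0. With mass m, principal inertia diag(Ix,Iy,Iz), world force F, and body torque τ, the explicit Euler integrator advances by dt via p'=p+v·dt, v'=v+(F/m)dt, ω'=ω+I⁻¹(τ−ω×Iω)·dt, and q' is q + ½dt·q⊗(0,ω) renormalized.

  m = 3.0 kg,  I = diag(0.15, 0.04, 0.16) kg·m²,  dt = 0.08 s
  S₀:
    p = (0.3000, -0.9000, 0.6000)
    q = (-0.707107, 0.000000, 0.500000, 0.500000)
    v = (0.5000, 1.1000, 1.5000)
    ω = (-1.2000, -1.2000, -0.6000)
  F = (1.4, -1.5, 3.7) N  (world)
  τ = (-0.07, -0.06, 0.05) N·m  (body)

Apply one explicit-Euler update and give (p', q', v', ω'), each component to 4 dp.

angular accel α = (-1.0427, -1.3200, 1.3025)
new body rate ω' = (-1.2834, -1.3056, -0.4958)
2q̇ = q⊗(0,ω) = (0.9000000, 1.1485284, 0.2485284, 1.0242642)
q + ½dt·q⊗(0,ω), renormalized = (-0.6694, 0.0458, 0.5086, 0.5396)
linear accel F/m = (0.4667, -0.5000, 1.2333)
new position p' = (0.3400, -0.8120, 0.7200)
v' = v + a·dt = (0.5373, 1.0600, 1.5987)

p' = (0.3400, -0.8120, 0.7200)
q' = (-0.6694, 0.0458, 0.5086, 0.5396)
v' = (0.5373, 1.0600, 1.5987)
ω' = (-1.2834, -1.3056, -0.4958)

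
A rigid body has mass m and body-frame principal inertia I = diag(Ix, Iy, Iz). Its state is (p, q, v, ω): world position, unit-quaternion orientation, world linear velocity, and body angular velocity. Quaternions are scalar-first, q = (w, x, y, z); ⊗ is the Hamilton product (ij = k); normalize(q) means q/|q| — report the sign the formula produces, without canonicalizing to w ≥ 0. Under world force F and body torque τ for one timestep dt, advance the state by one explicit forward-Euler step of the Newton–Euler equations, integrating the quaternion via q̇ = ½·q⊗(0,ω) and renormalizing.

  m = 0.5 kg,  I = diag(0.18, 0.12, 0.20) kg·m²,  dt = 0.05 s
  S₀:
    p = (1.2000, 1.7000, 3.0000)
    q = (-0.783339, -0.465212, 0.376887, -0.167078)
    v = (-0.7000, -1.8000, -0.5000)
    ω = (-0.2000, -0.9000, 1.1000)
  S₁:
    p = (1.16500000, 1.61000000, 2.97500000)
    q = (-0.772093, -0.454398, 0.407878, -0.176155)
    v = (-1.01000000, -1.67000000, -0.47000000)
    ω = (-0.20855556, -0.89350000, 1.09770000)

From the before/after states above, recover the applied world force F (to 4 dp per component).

Δv = v₁−v₀ = (-0.31000000, 0.13000000, 0.03000000)
m·(v₁−v₀)/dt = (-3.1000, 1.3000, 0.3000)

F = (-3.1000, 1.3000, 0.3000)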